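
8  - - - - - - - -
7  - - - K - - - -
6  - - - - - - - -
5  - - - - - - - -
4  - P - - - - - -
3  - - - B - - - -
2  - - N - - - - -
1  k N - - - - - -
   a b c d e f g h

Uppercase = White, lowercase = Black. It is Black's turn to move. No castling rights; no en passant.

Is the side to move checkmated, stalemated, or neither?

neither

Black to move; black king on a1.
In check: yes, from the white knight on c2.
King squares — b1: available; a2: available; b2: available.
Legal moves for Black: Kb2, Ka2, Kxb1.
Black is in check but has 3 legal moves → neither.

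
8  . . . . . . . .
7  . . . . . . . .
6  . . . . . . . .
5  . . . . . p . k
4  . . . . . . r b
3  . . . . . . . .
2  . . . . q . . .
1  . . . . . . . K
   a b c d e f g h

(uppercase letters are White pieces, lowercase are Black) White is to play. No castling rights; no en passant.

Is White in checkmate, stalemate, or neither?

stalemate

White to move; white king on h1.
In check: no.
King squares — g1: attacked by Rg4; g2: attacked by Qe2; h2: attacked by Qe2.
Legal moves for White: none.
Not in check and no legal moves → stalemate.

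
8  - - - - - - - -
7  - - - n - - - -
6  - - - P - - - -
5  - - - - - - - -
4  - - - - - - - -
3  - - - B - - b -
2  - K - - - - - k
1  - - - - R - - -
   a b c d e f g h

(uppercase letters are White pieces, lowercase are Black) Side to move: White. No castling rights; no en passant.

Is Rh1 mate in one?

no

After Rh1: black king on h2; in check: yes, from the white rook on h1.
Black has 2 legal replies: Kg2, Kxh1.
In check but a legal move exists → not checkmate.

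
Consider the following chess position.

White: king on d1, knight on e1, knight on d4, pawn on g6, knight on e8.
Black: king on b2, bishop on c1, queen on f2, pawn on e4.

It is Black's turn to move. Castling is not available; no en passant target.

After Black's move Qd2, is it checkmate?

yes

After Qd2: white king on d1; in check: yes, from the black queen on d2.
King squares — c1: attacked by Kb2; e1: own knight; c2: attacked by Kb2; d2: attacked by Bc1; e2: attacked by Qd2.
White has no legal moves → checkmate.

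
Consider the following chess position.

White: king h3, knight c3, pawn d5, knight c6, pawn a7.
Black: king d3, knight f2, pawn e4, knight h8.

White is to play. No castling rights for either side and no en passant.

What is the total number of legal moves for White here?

4

White to move; king on h3.
In check: yes, from the black knight on f2.
Legal moves: Kh4, Kg3, Kh2, Kg2.
Count: 4.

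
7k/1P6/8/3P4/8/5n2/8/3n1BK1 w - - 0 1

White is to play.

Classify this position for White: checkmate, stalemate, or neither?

White to move; white king on g1.
In check: yes, from the black knight on f3.
Legal moves for White: Kg2, Kh1.
White is in check but has 2 legal moves → neither.

neither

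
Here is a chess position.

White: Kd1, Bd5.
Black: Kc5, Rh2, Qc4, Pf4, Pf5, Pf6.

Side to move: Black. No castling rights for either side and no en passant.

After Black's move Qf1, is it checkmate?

After Qf1: white king on d1; in check: yes, from the black queen on f1.
King squares — c1: attacked by Qf1; e1: attacked by Qf1; c2: attacked by Rh2; d2: attacked by Rh2; e2: attacked by Qf1.
White has no legal moves → checkmate.

yes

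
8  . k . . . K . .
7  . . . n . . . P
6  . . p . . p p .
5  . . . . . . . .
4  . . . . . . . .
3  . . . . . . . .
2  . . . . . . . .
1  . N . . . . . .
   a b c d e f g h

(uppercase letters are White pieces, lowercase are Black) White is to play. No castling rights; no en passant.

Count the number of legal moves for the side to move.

5

White to move; king on f8.
In check: yes, from the black knight on d7.
Legal moves: Kg8, Ke8, Kg7, Kf7, Ke7.
Count: 5.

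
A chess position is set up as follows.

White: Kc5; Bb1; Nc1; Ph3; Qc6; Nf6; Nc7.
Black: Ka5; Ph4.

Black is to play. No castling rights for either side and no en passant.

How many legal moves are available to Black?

Black to move; king on a5.
In check: no.
Legal moves: none.
Count: 0.

0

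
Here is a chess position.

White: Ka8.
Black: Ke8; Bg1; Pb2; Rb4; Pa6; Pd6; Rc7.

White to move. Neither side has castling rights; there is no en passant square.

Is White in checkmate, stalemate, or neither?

White to move; white king on a8.
In check: no.
King squares — a7: attacked by Bg1; b7: attacked by Rb4; b8: attacked by Rb4.
Legal moves for White: none.
Not in check and no legal moves → stalemate.

stalemate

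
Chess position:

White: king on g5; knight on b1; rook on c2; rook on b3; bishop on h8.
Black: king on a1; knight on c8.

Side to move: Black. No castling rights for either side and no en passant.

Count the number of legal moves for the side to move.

Black to move; king on a1.
In check: yes, from the white bishop on h8.
Legal moves: none.
Count: 0.

0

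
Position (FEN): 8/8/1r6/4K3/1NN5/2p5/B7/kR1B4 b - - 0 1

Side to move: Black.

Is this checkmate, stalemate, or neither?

checkmate

Black to move; black king on a1.
In check: yes, from the white rook on b1.
King squares — b1: attacked by Ba2; a2: attacked by Nb4; b2: attacked by Rb1.
Legal moves for Black: none.
In check with no legal moves → checkmate.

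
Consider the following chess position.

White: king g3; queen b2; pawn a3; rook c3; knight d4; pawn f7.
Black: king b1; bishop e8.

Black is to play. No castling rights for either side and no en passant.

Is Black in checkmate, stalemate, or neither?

neither

Black to move; black king on b1.
In check: yes, from the white queen on b2.
Legal moves for Black: Kxb2.
Black is in check but has 1 legal move → neither.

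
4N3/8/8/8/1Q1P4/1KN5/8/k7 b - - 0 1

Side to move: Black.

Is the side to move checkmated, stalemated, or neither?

stalemate

Black to move; black king on a1.
In check: no.
King squares — b1: attacked by Nc3; a2: attacked by Kb3; b2: attacked by Kb3.
Legal moves for Black: none.
Not in check and no legal moves → stalemate.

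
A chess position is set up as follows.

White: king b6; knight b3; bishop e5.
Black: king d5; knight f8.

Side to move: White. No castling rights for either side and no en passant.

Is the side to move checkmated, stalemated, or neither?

neither

White to move; white king on b6.
In check: no.
Legal moves for White include: Kc7, Kb7, Ka7, Ka6, Kb5, Ka5, Bh8, Bb8, Bg7, Bc7, Bf6, Bd6, Bf4, Bd4, Bg3, Bc3, Bh2, Bb2, ... (list truncated; more exist).
White has legal moves and is not in check → neither.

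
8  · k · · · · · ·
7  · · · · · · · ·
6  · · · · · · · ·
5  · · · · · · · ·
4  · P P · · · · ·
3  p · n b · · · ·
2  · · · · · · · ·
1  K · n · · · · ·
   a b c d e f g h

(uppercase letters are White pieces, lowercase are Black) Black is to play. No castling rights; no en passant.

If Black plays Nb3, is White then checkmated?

yes

After Nb3: white king on a1; in check: yes, from the black knight on b3.
King squares — b1: attacked by Nc3; a2: attacked by Nc3; b2: attacked by Pa3.
White has no legal moves → checkmate.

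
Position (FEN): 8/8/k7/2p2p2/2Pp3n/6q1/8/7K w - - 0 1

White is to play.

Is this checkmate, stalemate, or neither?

stalemate

White to move; white king on h1.
In check: no.
King squares — g1: attacked by Qg3; g2: attacked by Qg3; h2: attacked by Qg3.
Legal moves for White: none.
Not in check and no legal moves → stalemate.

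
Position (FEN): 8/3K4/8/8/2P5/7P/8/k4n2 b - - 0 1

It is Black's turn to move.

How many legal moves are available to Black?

Black to move; king on a1.
In check: no.
Legal moves: Ng3, Ne3, Nh2, Nd2, Kb2, Ka2, Kb1.
Count: 7.

7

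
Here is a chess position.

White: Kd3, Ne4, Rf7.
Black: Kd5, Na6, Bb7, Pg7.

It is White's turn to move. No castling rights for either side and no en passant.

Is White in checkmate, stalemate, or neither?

neither

White to move; white king on d3.
In check: no.
Legal moves for White include: Rf8, Rxg7, Re7, Rd7+, Rc7, Rxb7, Rf6, Rf5+, Rf4, Rf3, Rf2, Rf1, Nf6+, Nd6, Ng5, Nc5, Ng3, Nc3+, ... (list truncated; more exist).
White has legal moves and is not in check → neither.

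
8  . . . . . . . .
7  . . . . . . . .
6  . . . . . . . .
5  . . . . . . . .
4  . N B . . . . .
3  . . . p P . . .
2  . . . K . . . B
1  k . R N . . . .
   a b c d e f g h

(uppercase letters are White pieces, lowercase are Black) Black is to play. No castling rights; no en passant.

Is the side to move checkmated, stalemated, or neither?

Black to move; black king on a1.
In check: yes, from the white rook on c1.
King squares — b1: attacked by Rc1; a2: attacked by Nb4; b2: attacked by Nd1.
Legal moves for Black: none.
In check with no legal moves → checkmate.

checkmate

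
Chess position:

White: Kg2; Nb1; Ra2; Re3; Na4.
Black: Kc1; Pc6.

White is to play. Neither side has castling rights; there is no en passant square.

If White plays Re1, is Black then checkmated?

After Re1: black king on c1; in check: yes, from the white rook on e1.
King squares — b1: attacked by Re1; d1: attacked by Re1; b2: attacked by Ra2; c2: attacked by Ra2; d2: attacked by Nb1.
Black has no legal moves → checkmate.

yes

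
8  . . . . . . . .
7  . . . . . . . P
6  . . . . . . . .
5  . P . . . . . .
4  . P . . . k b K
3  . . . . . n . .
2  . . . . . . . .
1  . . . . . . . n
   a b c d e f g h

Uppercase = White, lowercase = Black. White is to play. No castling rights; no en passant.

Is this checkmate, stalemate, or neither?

checkmate

White to move; white king on h4.
In check: yes, from the black knight on f3.
King squares — g3: attacked by Nh1; h3: attacked by Bg4; g4: attacked by Kf4; g5: attacked by Nf3; h5: attacked by Bg4.
Legal moves for White: none.
In check with no legal moves → checkmate.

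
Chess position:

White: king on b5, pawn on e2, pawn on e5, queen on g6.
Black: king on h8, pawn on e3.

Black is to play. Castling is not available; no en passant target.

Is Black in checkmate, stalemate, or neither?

stalemate

Black to move; black king on h8.
In check: no.
King squares — g7: attacked by Qg6; h7: attacked by Qg6; g8: attacked by Qg6.
Legal moves for Black: none.
Not in check and no legal moves → stalemate.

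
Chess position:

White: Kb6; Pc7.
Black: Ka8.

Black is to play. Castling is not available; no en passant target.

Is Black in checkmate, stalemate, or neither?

Black to move; black king on a8.
In check: no.
King squares — a7: attacked by Kb6; b7: attacked by Kb6; b8: attacked by Pc7.
Legal moves for Black: none.
Not in check and no legal moves → stalemate.

stalemate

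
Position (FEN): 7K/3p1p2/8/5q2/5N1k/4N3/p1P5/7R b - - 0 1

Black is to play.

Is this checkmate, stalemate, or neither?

Black to move; black king on h4.
In check: yes, from the white rook on h1.
King squares — g3: available; h3: attacked by Rh1; g4: attacked by Ne3; g5: available; h5: attacked by Rh1.
Legal moves for Black: Kg5, Kg3, Qh3.
Black is in check but has 3 legal moves → neither.

neither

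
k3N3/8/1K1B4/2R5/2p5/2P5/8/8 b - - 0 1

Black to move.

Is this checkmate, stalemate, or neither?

stalemate

Black to move; black king on a8.
In check: no.
King squares — a7: attacked by Kb6; b7: attacked by Kb6; b8: attacked by Bd6.
Legal moves for Black: none.
Not in check and no legal moves → stalemate.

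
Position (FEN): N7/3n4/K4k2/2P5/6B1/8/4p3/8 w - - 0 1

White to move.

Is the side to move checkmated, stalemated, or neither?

neither

White to move; white king on a6.
In check: no.
Legal moves for White: Nc7, Nb6, Kb7, Ka7, Kb5, Ka5, Bxd7, Be6, Bh5, Bf5, Bh3, Bf3, Bxe2, c6.
White has 14 legal moves and is not in check → neither.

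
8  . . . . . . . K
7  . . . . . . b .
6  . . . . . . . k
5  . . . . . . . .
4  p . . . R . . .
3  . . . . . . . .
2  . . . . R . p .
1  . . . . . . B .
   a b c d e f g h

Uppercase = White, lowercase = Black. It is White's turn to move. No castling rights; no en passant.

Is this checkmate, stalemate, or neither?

neither

White to move; white king on h8.
In check: yes, from the black bishop on g7.
Legal moves for White: Kg8.
White is in check but has 1 legal move → neither.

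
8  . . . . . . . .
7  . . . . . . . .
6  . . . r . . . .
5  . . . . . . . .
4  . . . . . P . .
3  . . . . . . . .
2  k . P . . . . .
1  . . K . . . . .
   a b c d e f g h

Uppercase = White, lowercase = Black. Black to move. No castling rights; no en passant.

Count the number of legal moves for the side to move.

Black to move; king on a2.
In check: no.
Legal moves: Rd8, Rd7, Rh6, Rg6, Rf6, Re6, Rc6, Rb6, Ra6, Rd5, Rd4, Rd3, Rd2, Rd1+, Ka3, Ka1.
Count: 16.

16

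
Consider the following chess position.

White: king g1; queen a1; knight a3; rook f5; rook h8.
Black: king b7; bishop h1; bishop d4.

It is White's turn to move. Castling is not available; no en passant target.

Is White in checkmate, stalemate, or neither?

neither

White to move; white king on g1.
In check: yes, from the black bishop on d4.
King squares — f1: available; h1: available; f2: attacked by Bd4; g2: attacked by Bh1; h2: available.
Legal moves for White: Kh2, Kxh1, Kf1, Rf2, Qxd4.
White is in check but has 5 legal moves → neither.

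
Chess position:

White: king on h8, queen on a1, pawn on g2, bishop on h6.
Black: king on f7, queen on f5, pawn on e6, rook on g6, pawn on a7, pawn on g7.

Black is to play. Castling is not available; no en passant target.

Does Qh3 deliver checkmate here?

no

After Qh3: white king on h8; in check: no.
White is not in check, so this cannot be checkmate.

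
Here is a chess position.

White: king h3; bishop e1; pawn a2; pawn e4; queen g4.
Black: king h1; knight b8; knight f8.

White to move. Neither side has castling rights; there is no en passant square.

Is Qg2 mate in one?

yes

After Qg2: black king on h1; in check: yes, from the white queen on g2.
King squares — g1: attacked by Qg2; g2: attacked by Kh3; h2: attacked by Qg2.
Black has no legal moves → checkmate.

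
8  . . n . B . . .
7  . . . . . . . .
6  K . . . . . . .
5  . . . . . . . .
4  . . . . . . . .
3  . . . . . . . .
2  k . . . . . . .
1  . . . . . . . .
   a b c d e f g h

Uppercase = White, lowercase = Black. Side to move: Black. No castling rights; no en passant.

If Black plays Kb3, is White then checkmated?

After Kb3: white king on a6; in check: no.
White is not in check, so this cannot be checkmate.

no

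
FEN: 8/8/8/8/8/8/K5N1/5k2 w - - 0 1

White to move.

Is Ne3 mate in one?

no

After Ne3: black king on f1; in check: yes, from the white knight on e3.
Black has 4 legal replies: Kf2, Ke2, Kg1, Ke1.
In check but a legal move exists → not checkmate.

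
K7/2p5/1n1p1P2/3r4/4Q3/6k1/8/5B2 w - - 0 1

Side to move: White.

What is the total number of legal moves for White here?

3

White to move; king on a8.
In check: yes, from the black knight on b6.
Legal moves: Kb8, Kb7, Ka7.
Count: 3.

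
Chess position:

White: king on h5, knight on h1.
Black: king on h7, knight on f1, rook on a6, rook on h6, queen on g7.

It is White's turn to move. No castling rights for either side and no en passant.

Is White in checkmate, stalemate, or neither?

White to move; white king on h5.
In check: yes, from the black rook on h6.
King squares — g4: attacked by Qg7; h4: attacked by Rh6; g5: attacked by Qg7; g6: attacked by Ra6; h6: attacked by Ra6.
Legal moves for White: none.
In check with no legal moves → checkmate.

checkmate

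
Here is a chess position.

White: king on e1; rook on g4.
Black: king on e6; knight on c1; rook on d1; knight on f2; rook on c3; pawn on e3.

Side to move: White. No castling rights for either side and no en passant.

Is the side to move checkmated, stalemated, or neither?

White to move; white king on e1.
In check: yes, from the black rook on d1.
King squares — d1: attacked by Nf2; f1: attacked by Rd1; d2: attacked by Rd1; e2: attacked by Nc1; f2: attacked by Pe3.
Legal moves for White: none.
In check with no legal moves → checkmate.

checkmate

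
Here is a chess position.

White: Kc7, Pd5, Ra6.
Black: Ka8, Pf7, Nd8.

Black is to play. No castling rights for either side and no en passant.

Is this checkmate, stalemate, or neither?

checkmate

Black to move; black king on a8.
In check: yes, from the white rook on a6.
King squares — a7: attacked by Ra6; b7: attacked by Kc7; b8: attacked by Kc7.
Legal moves for Black: none.
In check with no legal moves → checkmate.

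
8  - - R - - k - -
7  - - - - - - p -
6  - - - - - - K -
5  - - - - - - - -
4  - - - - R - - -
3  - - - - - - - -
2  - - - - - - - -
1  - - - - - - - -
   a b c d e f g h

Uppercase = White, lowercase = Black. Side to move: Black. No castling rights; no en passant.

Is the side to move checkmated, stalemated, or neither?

checkmate

Black to move; black king on f8.
In check: yes, from the white rook on c8.
King squares — e7: attacked by Re4; f7: attacked by Kg6; g7: own pawn; e8: attacked by Re4; g8: attacked by Rc8.
Legal moves for Black: none.
In check with no legal moves → checkmate.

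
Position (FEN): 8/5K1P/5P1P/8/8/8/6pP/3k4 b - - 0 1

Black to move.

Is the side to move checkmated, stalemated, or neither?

neither

Black to move; black king on d1.
In check: no.
Legal moves for Black: Ke2, Kd2, Kc2, Ke1, Kc1, g1=Q, g1=R, g1=B, g1=N.
Black has 9 legal moves and is not in check → neither.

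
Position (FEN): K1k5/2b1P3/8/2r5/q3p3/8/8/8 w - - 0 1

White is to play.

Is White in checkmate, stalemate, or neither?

White to move; white king on a8.
In check: yes, from the black queen on a4.
King squares — a7: attacked by Qa4; b7: attacked by Kc8; b8: attacked by Bc7.
Legal moves for White: none.
In check with no legal moves → checkmate.

checkmate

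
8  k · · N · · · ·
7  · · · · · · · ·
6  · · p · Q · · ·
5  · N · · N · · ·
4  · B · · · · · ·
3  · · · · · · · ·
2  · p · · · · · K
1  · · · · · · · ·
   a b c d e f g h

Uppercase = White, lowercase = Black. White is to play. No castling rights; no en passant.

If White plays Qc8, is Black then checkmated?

yes

After Qc8: black king on a8; in check: yes, from the white queen on c8.
King squares — a7: attacked by Nb5; b7: attacked by Qc8; b8: attacked by Qc8.
Black has no legal moves → checkmate.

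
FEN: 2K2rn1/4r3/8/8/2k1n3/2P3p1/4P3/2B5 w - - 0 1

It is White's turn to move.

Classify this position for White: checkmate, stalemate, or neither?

checkmate

White to move; white king on c8.
In check: yes, from the black rook on f8.
King squares — b7: attacked by Re7; c7: attacked by Re7; d7: attacked by Re7; b8: attacked by Rf8; d8: attacked by Rf8.
Legal moves for White: none.
In check with no legal moves → checkmate.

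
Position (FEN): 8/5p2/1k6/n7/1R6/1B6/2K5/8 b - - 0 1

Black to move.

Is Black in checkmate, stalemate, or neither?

neither

Black to move; black king on b6.
In check: yes, from the white rook on b4.
Legal moves for Black: Kc7, Ka7, Kc6, Ka6, Kc5.
Black is in check but has 5 legal moves → neither.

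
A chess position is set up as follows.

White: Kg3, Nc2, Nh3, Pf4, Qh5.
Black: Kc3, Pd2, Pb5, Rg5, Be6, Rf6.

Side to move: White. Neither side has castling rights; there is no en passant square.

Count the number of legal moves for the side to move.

White to move; king on g3.
In check: yes, from the black rook on g5.
Legal moves: Kh4, Kf3, Kh2, Kf2, Qxg5, Qg4, Nxg5, fxg5.
Count: 8.

8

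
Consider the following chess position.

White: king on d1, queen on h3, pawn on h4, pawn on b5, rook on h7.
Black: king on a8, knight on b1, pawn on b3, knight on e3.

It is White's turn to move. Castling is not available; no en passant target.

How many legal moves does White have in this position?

4

White to move; king on d1.
In check: yes, from the black knight on e3.
Legal moves: Ke2, Ke1, Kc1, Qxe3.
Count: 4.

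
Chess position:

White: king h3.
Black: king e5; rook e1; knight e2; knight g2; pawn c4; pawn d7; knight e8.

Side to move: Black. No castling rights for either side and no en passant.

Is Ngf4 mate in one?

no

After Ngf4: white king on h3; in check: yes, from the black knight on f4.
White has 3 legal replies: Kh4, Kg4, Kh2.
In check but a legal move exists → not checkmate.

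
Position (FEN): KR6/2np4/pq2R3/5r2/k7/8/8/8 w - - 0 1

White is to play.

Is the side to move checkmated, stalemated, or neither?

White to move; white king on a8.
In check: yes, from the black knight on c7.
King squares — a7: attacked by Qb6; b7: attacked by Qb6; b8: own rook.
Legal moves for White: none.
In check with no legal moves → checkmate.

checkmate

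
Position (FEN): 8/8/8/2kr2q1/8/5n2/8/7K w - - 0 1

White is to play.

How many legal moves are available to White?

White to move; king on h1.
In check: no.
Legal moves: none.
Count: 0.

0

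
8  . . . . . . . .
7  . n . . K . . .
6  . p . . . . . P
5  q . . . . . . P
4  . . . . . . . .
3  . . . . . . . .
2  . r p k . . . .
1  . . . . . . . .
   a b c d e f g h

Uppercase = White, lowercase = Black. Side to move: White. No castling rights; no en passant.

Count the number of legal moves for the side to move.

White to move; king on e7.
In check: no.
Legal moves: Kf8, Ke8, Kf7, Kd7, Kf6, Ke6, h7.
Count: 7.

7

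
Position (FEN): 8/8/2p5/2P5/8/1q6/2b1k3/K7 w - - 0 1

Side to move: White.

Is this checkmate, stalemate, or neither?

stalemate

White to move; white king on a1.
In check: no.
King squares — b1: attacked by Bc2; a2: attacked by Qb3; b2: attacked by Qb3.
Legal moves for White: none.
Not in check and no legal moves → stalemate.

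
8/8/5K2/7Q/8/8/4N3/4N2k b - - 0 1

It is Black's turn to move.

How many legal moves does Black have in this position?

0

Black to move; king on h1.
In check: yes, from the white queen on h5.
Legal moves: none.
Count: 0.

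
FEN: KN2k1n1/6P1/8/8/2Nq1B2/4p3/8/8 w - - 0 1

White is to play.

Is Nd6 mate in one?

After Nd6: black king on e8; in check: yes, from the white knight on d6.
Black has 3 legal replies: Kd8, Ke7, Qxd6.
In check but a legal move exists → not checkmate.

no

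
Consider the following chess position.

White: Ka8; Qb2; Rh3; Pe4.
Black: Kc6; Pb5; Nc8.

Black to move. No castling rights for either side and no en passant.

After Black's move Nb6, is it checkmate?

After Nb6: white king on a8; in check: yes, from the black knight on b6.
White has 2 legal replies: Kb8, Ka7.
In check but a legal move exists → not checkmate.

no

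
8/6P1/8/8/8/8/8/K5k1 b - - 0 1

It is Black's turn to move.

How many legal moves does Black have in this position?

Black to move; king on g1.
In check: no.
Legal moves: Kh2, Kg2, Kf2, Kh1, Kf1.
Count: 5.

5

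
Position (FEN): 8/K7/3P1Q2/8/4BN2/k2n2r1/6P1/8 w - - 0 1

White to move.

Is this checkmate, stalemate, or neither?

neither

White to move; white king on a7.
In check: no.
Legal moves for White include: Kb8, Ka8, Kb7, Kb6, Ka6, Qh8, Qf8, Qd8, Qg7, Qf7, Qe7, Qh6, Qg6, Qe6, Qg5, Qf5, Qe5, Qh4, ... (list truncated; more exist).
White has legal moves and is not in check → neither.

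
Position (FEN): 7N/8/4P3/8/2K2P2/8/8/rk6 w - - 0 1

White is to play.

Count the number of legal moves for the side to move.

White to move; king on c4.
In check: no.
Legal moves: Nf7, Ng6, Kd5, Kc5, Kb5, Kd4, Kb4, Kd3, Kc3, Kb3, e7, f5.
Count: 12.

12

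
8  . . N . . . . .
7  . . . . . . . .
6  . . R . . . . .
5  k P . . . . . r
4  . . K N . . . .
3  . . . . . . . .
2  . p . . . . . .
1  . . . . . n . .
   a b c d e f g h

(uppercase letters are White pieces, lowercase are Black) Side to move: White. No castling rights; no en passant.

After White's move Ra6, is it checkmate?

yes

After Ra6: black king on a5; in check: yes, from the white rook on a6.
King squares — a4: attacked by Ra6; b4: attacked by Kc4; b5: attacked by Kc4; a6: attacked by Pb5; b6: attacked by Ra6.
Black has no legal moves → checkmate.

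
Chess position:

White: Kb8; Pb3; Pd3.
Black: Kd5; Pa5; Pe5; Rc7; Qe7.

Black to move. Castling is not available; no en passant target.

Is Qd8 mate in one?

yes

After Qd8: white king on b8; in check: yes, from the black queen on d8.
King squares — a7: attacked by Rc7; b7: attacked by Rc7; c7: attacked by Qd8; a8: attacked by Qd8; c8: attacked by Rc7.
White has no legal moves → checkmate.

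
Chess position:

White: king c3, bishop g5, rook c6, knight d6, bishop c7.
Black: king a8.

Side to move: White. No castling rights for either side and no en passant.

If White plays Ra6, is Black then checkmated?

After Ra6: black king on a8; in check: yes, from the white rook on a6.
King squares — a7: attacked by Ra6; b7: attacked by Nd6; b8: attacked by Bc7.
Black has no legal moves → checkmate.

yes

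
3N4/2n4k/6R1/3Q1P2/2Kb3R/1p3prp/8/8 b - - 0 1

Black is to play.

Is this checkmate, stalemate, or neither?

checkmate

Black to move; black king on h7.
In check: yes, from the white rook on h4.
King squares — g6: attacked by Pf5; h6: attacked by Rh4; g7: attacked by Rg6; g8: attacked by Qd5; h8: attacked by Rh4.
Legal moves for Black: none.
In check with no legal moves → checkmate.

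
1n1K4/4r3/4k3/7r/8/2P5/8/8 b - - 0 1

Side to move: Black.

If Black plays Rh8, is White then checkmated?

After Rh8: white king on d8; in check: yes, from the black rook on h8.
King squares — c7: attacked by Re7; d7: attacked by Ke6; e7: attacked by Ke6; c8: attacked by Rh8; e8: attacked by Re7.
White has no legal moves → checkmate.

yes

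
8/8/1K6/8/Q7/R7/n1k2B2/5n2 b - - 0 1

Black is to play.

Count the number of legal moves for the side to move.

4

Black to move; king on c2.
In check: yes, from the white queen on a4.
Legal moves: Kd2, Kb2, Kc1, Kb1.
Count: 4.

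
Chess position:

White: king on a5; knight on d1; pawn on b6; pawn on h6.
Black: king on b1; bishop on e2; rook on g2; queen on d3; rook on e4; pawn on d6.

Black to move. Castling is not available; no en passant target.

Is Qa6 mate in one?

yes

After Qa6: white king on a5; in check: yes, from the black queen on a6.
King squares — a4: attacked by Re4; b4: attacked by Re4; b5: attacked by Be2; a6: attacked by Be2; b6: own pawn.
White has no legal moves → checkmate.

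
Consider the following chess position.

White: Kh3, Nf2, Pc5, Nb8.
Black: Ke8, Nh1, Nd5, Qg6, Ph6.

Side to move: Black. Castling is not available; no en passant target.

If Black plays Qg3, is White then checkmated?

yes

After Qg3: white king on h3; in check: yes, from the black queen on g3.
King squares — g2: attacked by Qg3; h2: attacked by Qg3; g3: attacked by Nh1; g4: attacked by Qg3; h4: attacked by Qg3.
White has no legal moves → checkmate.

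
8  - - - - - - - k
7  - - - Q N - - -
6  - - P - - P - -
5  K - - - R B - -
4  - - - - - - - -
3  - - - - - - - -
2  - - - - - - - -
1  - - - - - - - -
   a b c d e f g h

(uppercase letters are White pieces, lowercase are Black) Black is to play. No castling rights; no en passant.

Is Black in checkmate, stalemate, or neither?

Black to move; black king on h8.
In check: no.
King squares — g7: attacked by Pf6; h7: attacked by Bf5; g8: attacked by Ne7.
Legal moves for Black: none.
Not in check and no legal moves → stalemate.

stalemate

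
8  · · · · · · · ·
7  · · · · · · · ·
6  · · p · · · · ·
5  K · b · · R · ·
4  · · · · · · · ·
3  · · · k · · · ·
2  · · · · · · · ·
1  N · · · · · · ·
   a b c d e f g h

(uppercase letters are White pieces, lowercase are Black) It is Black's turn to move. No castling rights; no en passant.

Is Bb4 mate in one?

no

After Bb4: white king on a5; in check: yes, from the black bishop on b4.
White has 4 legal replies: Kb6, Ka6, Kxb4, Ka4.
In check but a legal move exists → not checkmate.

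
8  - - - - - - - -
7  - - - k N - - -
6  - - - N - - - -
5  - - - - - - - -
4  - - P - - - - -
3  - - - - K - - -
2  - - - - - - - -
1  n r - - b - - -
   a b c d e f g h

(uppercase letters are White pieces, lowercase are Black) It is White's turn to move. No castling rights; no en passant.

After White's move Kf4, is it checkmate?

After Kf4: black king on d7; in check: no.
Black is not in check, so this cannot be checkmate.

no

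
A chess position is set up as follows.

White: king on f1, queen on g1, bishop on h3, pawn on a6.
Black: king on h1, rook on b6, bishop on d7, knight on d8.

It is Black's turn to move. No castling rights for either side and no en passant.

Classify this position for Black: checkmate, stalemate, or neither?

Black to move; black king on h1.
In check: yes, from the white queen on g1.
King squares — g1: attacked by Kf1; g2: attacked by Kf1; h2: attacked by Qg1.
Legal moves for Black: none.
In check with no legal moves → checkmate.

checkmate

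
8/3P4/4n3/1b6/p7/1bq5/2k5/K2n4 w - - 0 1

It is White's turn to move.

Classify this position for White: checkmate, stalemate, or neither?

White to move; white king on a1.
In check: yes, from the black queen on c3.
King squares — b1: attacked by Kc2; a2: attacked by Bb3; b2: attacked by Nd1.
Legal moves for White: none.
In check with no legal moves → checkmate.

checkmate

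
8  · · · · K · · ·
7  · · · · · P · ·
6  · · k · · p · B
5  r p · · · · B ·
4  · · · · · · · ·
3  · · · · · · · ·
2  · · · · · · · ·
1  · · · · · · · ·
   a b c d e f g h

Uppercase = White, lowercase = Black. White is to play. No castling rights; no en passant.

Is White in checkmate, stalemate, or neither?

neither

White to move; white king on e8.
In check: no.
Legal moves for White: Kf8, Kd8, Ke7, Bf8, Bg7, Bxf6, Bh4, Bf4, Be3, Bd2, Bc1, f8=Q, f8=R, f8=B, f8=N.
White has 15 legal moves and is not in check → neither.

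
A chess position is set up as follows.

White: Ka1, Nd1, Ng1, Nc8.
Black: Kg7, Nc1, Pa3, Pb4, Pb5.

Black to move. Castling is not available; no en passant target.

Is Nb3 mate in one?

After Nb3: white king on a1; in check: yes, from the black knight on b3.
White has 2 legal replies: Ka2, Kb1.
In check but a legal move exists → not checkmate.

no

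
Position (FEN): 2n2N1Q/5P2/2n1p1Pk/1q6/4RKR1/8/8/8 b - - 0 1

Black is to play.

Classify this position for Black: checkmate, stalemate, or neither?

Black to move; black king on h6.
In check: yes, from the white queen on h8.
King squares — g5: attacked by Kf4; h5: attacked by Qh8; g6: attacked by Rg4; g7: attacked by Qh8; h7: attacked by Pg6.
Legal moves for Black: none.
In check with no legal moves → checkmate.

checkmate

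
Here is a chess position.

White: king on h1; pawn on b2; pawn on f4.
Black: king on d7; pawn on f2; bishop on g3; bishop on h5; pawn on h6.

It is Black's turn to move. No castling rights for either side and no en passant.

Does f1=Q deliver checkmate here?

yes

After f1=Q: white king on h1; in check: yes, from the black queen on f1.
King squares — g1: attacked by Qf1; g2: attacked by Qf1; h2: attacked by Bg3.
White has no legal moves → checkmate.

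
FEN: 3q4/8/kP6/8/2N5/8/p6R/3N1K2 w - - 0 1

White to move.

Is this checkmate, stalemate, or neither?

neither

White to move; white king on f1.
In check: no.
Legal moves for White include: Nd6, Ne5, Na5, Nce3, Na3, Nd2, Ncb2, Rh8, Rh7, Rh6, Rh5, Rh4, Rh3, Rg2, Rf2, Re2, Rd2, Rc2, ... (list truncated; more exist).
White has legal moves and is not in check → neither.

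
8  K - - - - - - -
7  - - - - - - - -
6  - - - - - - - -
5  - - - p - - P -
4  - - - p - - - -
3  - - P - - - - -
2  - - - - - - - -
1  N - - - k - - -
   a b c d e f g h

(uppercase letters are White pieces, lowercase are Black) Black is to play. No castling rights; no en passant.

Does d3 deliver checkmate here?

no

After d3: white king on a8; in check: no.
White is not in check, so this cannot be checkmate.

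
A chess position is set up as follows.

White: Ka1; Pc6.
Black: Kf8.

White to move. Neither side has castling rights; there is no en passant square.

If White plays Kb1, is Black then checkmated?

After Kb1: black king on f8; in check: no.
Black is not in check, so this cannot be checkmate.

no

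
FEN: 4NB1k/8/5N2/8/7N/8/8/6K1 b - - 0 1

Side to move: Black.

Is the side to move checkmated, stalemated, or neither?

stalemate

Black to move; black king on h8.
In check: no.
King squares — g7: attacked by Ne8; h7: attacked by Nf6; g8: attacked by Nf6.
Legal moves for Black: none.
Not in check and no legal moves → stalemate.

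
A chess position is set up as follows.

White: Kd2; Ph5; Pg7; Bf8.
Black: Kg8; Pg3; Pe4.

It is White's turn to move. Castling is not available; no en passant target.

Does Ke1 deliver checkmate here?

After Ke1: black king on g8; in check: no.
Black is not in check, so this cannot be checkmate.

no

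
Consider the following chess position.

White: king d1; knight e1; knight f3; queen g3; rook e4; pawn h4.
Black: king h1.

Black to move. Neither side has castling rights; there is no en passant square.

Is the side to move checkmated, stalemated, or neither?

Black to move; black king on h1.
In check: no.
King squares — g1: attacked by Nf3; g2: attacked by Ne1; h2: attacked by Nf3.
Legal moves for Black: none.
Not in check and no legal moves → stalemate.

stalemate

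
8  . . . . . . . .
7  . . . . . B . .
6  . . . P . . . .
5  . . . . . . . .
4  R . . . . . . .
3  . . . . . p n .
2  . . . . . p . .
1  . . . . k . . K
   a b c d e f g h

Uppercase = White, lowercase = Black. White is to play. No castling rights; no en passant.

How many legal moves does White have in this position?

White to move; king on h1.
In check: yes, from the black knight on g3.
Legal moves: Kh2.
Count: 1.

1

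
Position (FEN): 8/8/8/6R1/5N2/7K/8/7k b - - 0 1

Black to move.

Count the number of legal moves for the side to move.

Black to move; king on h1.
In check: no.
Legal moves: none.
Count: 0.

0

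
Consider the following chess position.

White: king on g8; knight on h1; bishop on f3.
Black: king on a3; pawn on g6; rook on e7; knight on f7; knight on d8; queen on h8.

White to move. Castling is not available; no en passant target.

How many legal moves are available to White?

0

White to move; king on g8.
In check: yes, from the black queen on h8.
Legal moves: none.
Count: 0.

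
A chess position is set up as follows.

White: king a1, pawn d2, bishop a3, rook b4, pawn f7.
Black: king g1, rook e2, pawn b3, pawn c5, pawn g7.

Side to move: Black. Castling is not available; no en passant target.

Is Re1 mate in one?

After Re1: white king on a1; in check: yes, from the black rook on e1.
White has 2 legal replies: Kb2, Bc1.
In check but a legal move exists → not checkmate.

no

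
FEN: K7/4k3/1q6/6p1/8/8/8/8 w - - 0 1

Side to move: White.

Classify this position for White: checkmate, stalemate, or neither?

White to move; white king on a8.
In check: no.
King squares — a7: attacked by Qb6; b7: attacked by Qb6; b8: attacked by Qb6.
Legal moves for White: none.
Not in check and no legal moves → stalemate.

stalemate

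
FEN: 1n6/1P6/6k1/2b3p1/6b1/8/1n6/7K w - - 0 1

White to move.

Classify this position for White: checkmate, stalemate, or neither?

White to move; white king on h1.
In check: no.
Legal moves for White: Kh2, Kg2.
White has 2 legal moves and is not in check → neither.

neither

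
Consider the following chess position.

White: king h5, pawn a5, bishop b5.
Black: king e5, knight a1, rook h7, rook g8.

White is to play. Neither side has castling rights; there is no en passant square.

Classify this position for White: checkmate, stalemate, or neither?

checkmate

White to move; white king on h5.
In check: yes, from the black rook on h7.
King squares — g4: attacked by Rg8; h4: attacked by Rh7; g5: attacked by Rg8; g6: attacked by Rg8; h6: attacked by Rh7.
Legal moves for White: none.
In check with no legal moves → checkmate.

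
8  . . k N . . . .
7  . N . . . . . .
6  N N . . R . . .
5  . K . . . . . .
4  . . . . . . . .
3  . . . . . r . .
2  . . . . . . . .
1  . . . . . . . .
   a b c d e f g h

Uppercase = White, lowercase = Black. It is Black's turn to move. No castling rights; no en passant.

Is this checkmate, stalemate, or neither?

Black to move; black king on c8.
In check: yes, from the white knight on b6.
King squares — b7: attacked by Nd8; c7: attacked by Na6; d7: attacked by Nb6; b8: attacked by Na6; d8: attacked by Nb7.
Legal moves for Black: none.
In check with no legal moves → checkmate.

checkmate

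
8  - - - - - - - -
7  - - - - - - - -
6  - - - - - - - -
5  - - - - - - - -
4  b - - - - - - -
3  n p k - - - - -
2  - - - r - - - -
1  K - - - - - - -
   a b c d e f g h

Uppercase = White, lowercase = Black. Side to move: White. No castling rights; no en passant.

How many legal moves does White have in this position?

0

White to move; king on a1.
In check: no.
Legal moves: none.
Count: 0.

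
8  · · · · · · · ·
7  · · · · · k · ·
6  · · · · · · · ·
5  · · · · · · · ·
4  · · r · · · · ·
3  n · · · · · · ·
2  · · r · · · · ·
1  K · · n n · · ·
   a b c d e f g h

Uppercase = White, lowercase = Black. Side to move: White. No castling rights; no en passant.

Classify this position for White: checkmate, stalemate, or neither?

stalemate

White to move; white king on a1.
In check: no.
King squares — b1: attacked by Na3; a2: attacked by Rc2; b2: attacked by Nd1.
Legal moves for White: none.
Not in check and no legal moves → stalemate.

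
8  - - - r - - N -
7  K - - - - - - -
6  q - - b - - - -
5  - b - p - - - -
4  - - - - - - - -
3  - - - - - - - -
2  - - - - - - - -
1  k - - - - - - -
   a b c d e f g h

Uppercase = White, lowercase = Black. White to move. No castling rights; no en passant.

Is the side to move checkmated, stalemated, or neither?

checkmate

White to move; white king on a7.
In check: yes, from the black queen on a6.
King squares — a6: attacked by Bb5; b6: attacked by Qa6; b7: attacked by Qa6; a8: attacked by Qa6; b8: attacked by Bd6.
Legal moves for White: none.
In check with no legal moves → checkmate.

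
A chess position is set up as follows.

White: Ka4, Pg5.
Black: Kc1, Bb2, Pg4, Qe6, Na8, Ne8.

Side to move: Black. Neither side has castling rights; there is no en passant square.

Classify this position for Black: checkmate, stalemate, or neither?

Black to move; black king on c1.
In check: no.
Legal moves for Black include: Ng7, Nec7, Nf6, Nd6, Nac7, Nb6+, Qg8, Qc8, Qf7, Qe7, Qd7+, Qh6, Qg6, Qf6, Qd6, Qc6+, Qb6, Qa6+, ... (list truncated; more exist).
Black has legal moves and is not in check → neither.

neither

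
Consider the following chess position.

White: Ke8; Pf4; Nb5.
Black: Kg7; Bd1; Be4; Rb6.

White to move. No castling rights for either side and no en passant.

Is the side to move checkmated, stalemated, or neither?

neither

White to move; white king on e8.
In check: no.
Legal moves for White: Kd8, Ke7, Kd7, Nc7, Na7, Nd6, Nd4, Nc3, Na3, f5.
White has 10 legal moves and is not in check → neither.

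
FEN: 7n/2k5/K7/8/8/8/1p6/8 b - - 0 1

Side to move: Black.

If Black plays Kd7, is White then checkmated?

no

After Kd7: white king on a6; in check: no.
White is not in check, so this cannot be checkmate.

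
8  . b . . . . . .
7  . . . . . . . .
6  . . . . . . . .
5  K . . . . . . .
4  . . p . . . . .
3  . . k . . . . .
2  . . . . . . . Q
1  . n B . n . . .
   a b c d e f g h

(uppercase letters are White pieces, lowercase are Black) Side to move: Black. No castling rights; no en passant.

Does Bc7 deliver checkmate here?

After Bc7: white king on a5; in check: yes, from the black bishop on c7.
White has 4 legal replies: Ka6, Kb5, Ka4, Qxc7.
In check but a legal move exists → not checkmate.

no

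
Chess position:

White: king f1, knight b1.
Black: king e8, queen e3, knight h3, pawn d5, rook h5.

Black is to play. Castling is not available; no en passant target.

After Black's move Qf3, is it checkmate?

no

After Qf3: white king on f1; in check: yes, from the black queen on f3.
White has 1 legal reply: Ke1.
In check but a legal move exists → not checkmate.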